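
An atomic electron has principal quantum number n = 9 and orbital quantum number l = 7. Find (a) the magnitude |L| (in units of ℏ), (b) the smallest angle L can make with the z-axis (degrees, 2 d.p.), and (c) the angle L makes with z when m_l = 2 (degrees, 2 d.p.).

|L| = ℏ√(7·8) = 2√14 ℏ ≈ 7.483ℏ.
cos θ_min = 7/√56, so θ_min ≈ 20.70°.
For m_l = 2: cos θ = 2/√56, θ ≈ 74.50°.

|L| = 2√14 ℏ ≈ 7.483ℏ; θ_min ≈ 20.70°; θ(m_l=2) ≈ 74.50°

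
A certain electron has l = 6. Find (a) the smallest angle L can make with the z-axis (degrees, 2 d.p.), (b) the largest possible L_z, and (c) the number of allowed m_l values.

cos θ_min = 6/√42, so θ_min ≈ 22.21°.
L_z,max = lℏ = 6ℏ.
There are 2l+1 = 13 values of m_l.

θ_min ≈ 22.21°; L_z,max = 6ℏ; 13 values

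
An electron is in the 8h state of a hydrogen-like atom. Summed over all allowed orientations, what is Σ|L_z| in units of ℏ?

Σ|L_z| = 30 ℏ

The 8h subshell has l = 5.
m_l ∈ {-5, -4, -3, -2, -1, 0, 1, 2, 3, 4, 5}.
Σ|m_l| = l(l+1) = 30.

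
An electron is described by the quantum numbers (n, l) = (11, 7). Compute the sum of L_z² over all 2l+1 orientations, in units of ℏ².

Σ(L_z)² = 280 ℏ²

m_l ∈ {-7, -6, -5, -4, -3, -2, -1, 0, 1, 2, 3, 4, 5, 6, 7}.
Σ m_l² = 2·(1 + 4 + 9 + 16 + 25 + 36 + 49) = 280.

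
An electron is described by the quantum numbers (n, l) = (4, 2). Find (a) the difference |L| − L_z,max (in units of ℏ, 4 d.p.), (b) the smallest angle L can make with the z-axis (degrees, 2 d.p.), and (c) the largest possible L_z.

|L| − L_z,max = (√6 − 2)ℏ ≈ 0.4495ℏ.
cos θ_min = 2/√6, so θ_min ≈ 35.26°.
L_z,max = lℏ = 2ℏ.

|L|−L_z,max ≈ 0.4495ℏ; θ_min ≈ 35.26°; L_z,max = 2ℏ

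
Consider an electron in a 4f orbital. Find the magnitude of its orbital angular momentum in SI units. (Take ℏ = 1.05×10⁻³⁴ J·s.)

|L| = 3.64×10⁻³⁴ J·s

4f means n = 4, l = 3.
|L| = ℏ√(l(l+1)) = ℏ√(3·4) = 2√3 ℏ
Numerically, |L| = 3.464 × (1.05×10⁻³⁴ J·s) = 3.64×10⁻³⁴ J·s.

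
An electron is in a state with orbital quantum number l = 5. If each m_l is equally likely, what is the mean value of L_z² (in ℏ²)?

The allowed m_l values are -5, -4, -3, -2, -1, 0, 1, 2, 3, 4, 5.
⟨L_z²⟩ = ℏ²·(Σ m_l²)/(2l+1) = ℏ²·110/11 = 10ℏ².

⟨L_z²⟩ = 10 ℏ²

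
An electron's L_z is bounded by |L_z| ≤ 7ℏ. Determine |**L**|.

|L| = 2√14 ℏ ≈ 7.483ℏ

Since max m_l = l, l = 7.
|L| = ℏ√(l(l+1)) = 2√14 ℏ.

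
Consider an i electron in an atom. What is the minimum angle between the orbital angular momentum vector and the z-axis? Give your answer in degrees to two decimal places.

The letter i corresponds to l = 6.
|L|² = l(l+1)ℏ² = 42ℏ², so |L| = √42 ℏ.
The smallest angle corresponds to the largest L_z, i.e. m_l = l = 6, giving L_z = 6ℏ.
cos θ_min = 6/√42, so θ_min ≈ 22.21°.

θ_min ≈ 22.21°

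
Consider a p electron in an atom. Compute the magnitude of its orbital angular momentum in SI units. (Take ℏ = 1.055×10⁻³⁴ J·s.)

|L| = 1.492×10⁻³⁴ J·s

A p state has l = 1.
|L| = ℏ√(l(l+1)) = ℏ√(1·2) = √2 ℏ
Numerically, |L| = 1.414 × (1.055×10⁻³⁴ J·s) = 1.492×10⁻³⁴ J·s.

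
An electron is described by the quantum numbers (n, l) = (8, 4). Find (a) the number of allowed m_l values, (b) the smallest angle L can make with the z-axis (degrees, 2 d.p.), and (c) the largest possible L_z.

There are 2l+1 = 9 values of m_l.
cos θ_min = 4/√20, so θ_min ≈ 26.57°.
L_z,max = lℏ = 4ℏ.

9 values; θ_min ≈ 26.57°; L_z,max = 4ℏ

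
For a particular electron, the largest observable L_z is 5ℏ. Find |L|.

The maximum L_z equals lℏ, giving l = 5.
Then |L| = ℏ√(5·6) = √30 ℏ.

|L| = √30 ℏ ≈ 5.477ℏ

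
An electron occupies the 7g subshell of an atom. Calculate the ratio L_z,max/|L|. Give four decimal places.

7g means n = 7, l = 4.
|L| = 2√5 ℏ ≈ 4.4721ℏ, while L_z,max = lℏ = 4ℏ.
L_z,max/|L| = 4/√20 = 0.8944.

L_z,max/|L| = 0.8944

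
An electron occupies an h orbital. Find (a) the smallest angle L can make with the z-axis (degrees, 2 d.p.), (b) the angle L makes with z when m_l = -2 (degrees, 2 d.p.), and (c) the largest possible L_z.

θ_min ≈ 24.09°; θ(m_l=-2) ≈ 111.42°; L_z,max = 5ℏ

The letter h corresponds to l = 5.
cos θ_min = 5/√30, so θ_min ≈ 24.09°.
For m_l = -2: cos θ = -2/√30, θ ≈ 111.42°.
L_z,max = lℏ = 5ℏ.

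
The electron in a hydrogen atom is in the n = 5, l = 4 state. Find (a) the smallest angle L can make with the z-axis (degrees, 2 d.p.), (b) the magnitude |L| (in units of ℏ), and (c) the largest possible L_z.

cos θ_min = 4/√20, so θ_min ≈ 26.57°.
|L| = ℏ√(4·5) = 2√5 ℏ ≈ 4.472ℏ.
L_z,max = lℏ = 4ℏ.

θ_min ≈ 26.57°; |L| = 2√5 ℏ ≈ 4.472ℏ; L_z,max = 4ℏ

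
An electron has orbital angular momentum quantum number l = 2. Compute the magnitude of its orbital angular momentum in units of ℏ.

|L| = ℏ√(l(l+1)) = ℏ√(2·3) = √6 ℏ

|L| = √6 ℏ ≈ 2.449ℏ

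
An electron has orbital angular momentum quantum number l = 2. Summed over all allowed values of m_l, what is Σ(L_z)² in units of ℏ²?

m_l runs from −2 to 2, i.e. {-2, -1, 0, 1, 2}.
Σ m_l² = l(l+1)(2l+1)/3 = 2·3·5/3 = 10.

Σ(L_z)² = 10 ℏ²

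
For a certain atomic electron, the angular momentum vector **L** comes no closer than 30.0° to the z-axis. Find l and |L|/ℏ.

l = 3, |L| = 2√3 ℏ ≈ 3.464ℏ

cos θ_min = l/√(l(l+1)) = √(l/(l+1)), so l/(l+1) = cos²(30.0°) = 0.7500.
Thus l = 0.7500/(1 − 0.7500) ≈ 3.
Then |L| = ℏ√(3·4) = 2√3 ℏ.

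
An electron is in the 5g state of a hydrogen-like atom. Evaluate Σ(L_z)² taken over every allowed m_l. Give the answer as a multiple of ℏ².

Σ(L_z)² = 60 ℏ²

5g means n = 5, l = 4.
m_l runs from −4 to 4, i.e. {-4, -3, -2, -1, 0, 1, 2, 3, 4}.
Summing m² from −4 to 4: Σ m_l² = 60.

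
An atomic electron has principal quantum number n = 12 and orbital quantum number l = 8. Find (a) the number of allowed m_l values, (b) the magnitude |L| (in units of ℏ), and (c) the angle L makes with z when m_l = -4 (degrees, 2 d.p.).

There are 2l+1 = 17 values of m_l.
|L| = ℏ√(8·9) = 6√2 ℏ ≈ 8.485ℏ.
For m_l = -4: cos θ = -4/√72, θ ≈ 118.13°.

17 values; |L| = 6√2 ℏ ≈ 8.485ℏ; θ(m_l=-4) ≈ 118.13°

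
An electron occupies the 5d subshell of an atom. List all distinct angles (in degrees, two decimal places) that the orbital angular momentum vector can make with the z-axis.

θ ∈ {35.26°, 65.91°, 90.00°, 114.09°, 144.74°}

5d means n = 5, l = 2.
|L| = ℏ√(l(l+1)) = √6 ℏ.
cos θ = m_l/√6 for each m_l ∈ {-2, -1, 0, 1, 2}.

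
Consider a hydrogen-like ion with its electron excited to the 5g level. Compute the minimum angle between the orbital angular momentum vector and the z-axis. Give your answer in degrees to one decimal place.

θ_min ≈ 26.6°

The 5g level has l = 4.
|L|² = l(l+1)ℏ² = 20ℏ², so |L| = 2√5 ℏ.
The smallest angle corresponds to the largest L_z, i.e. m_l = l = 4, giving L_z = 4ℏ.
cos θ_min = 4/√20, so θ_min ≈ 26.6°.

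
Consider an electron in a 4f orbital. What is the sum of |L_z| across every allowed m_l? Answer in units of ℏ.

The 4f subshell has l = 3.
m_l ∈ {-3, -2, -1, 0, 1, 2, 3}.
Σ|m_l| = 2(1+2+…+3) = 12.

Σ|L_z| = 12 ℏ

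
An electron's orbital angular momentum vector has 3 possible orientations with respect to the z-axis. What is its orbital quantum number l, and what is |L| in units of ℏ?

l = 1, |L| = √2 ℏ ≈ 1.414ℏ

2l + 1 = 3 ⇒ l = 1.
|L| = ℏ√(l(l+1)) = ℏ√(1·2) = √2 ℏ.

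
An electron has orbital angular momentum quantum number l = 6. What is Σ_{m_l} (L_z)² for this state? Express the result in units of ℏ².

m_l runs from −6 to 6, i.e. {-6, -5, -4, -3, -2, -1, 0, 1, 2, 3, 4, 5, 6}.
Σ m_l² = l(l+1)(2l+1)/3 = 6·7·13/3 = 182.

Σ(L_z)² = 182 ℏ²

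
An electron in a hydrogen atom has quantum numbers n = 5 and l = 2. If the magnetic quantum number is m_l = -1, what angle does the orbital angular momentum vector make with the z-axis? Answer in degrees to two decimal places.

|L|² = l(l+1)ℏ² = 6ℏ², so |L| = √6 ℏ.
L_z = m_l ℏ = −1ℏ.
cos θ = L_z/|L| = -1/√6, so θ ≈ 114.09°.

θ ≈ 114.09°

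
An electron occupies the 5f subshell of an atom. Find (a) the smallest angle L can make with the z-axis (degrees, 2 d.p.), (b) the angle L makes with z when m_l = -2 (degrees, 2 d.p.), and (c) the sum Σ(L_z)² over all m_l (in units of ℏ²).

The 5f subshell has l = 3.
cos θ_min = 3/√12, so θ_min ≈ 30.00°.
For m_l = -2: cos θ = -2/√12, θ ≈ 125.26°.
Σ m_l² = 28, so Σ(L_z)² = 28 ℏ².

θ_min ≈ 30.00°; θ(m_l=-2) ≈ 125.26°; Σ(L_z)² = 28 ℏ²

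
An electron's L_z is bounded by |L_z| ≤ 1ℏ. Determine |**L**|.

L_z,max = lℏ, so l = 1.
|L| = √(l(l+1)) ℏ = √2 ℏ.

|L| = √2 ℏ ≈ 1.414ℏ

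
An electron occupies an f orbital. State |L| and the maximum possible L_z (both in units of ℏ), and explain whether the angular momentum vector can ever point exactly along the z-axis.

No: L_z,max = 3ℏ < |L| = 2√3 ℏ ≈ 3.464ℏ

For an f orbital, l = 3.
|L| = 2√3 ℏ ≈ 3.4641ℏ, while L_z,max = lℏ = 3ℏ.
Since |L| > L_z,max, the vector can never point exactly along z; the closest it comes is θ_min = arccos(3/√12) ≈ 30.0°.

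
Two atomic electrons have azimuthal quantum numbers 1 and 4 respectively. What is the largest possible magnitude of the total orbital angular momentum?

|L_tot|_max = √30 ℏ ≈ 5.477ℏ

L runs from |1 − 4| = 3 to 1 + 4 = 5.
Allowed values: L = 3, 4, 5.
The largest magnitude corresponds to L = 5: |L_tot| = ℏ√(5·6) = √30 ℏ.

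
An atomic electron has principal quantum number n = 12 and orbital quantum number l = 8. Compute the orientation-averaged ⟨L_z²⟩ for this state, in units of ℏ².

⟨L_z²⟩ = 24 ℏ²

m_l ∈ {-8, -7, -6, -5, -4, -3, -2, -1, 0, 1, 2, 3, 4, 5, 6, 7, 8}.
⟨L_z²⟩ = ℏ²·l(l+1)/3 = 24ℏ².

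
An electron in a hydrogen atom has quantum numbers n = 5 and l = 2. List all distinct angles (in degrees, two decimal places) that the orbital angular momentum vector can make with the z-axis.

θ ∈ {35.26°, 65.91°, 90.00°, 114.09°, 144.74°}

|L| = √(l(l+1)) ℏ = √6 ℏ.
cos θ = m_l/√6 for each m_l ∈ {-2, -1, 0, 1, 2}.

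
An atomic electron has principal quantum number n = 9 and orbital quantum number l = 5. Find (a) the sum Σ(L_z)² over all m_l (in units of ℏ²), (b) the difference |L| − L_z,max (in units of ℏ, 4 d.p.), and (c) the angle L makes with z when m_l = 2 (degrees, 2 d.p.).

Σ(L_z)² = 110 ℏ²; |L|−L_z,max ≈ 0.4772ℏ; θ(m_l=2) ≈ 68.58°

Σ m_l² = 110, so Σ(L_z)² = 110 ℏ².
|L| − L_z,max = (√30 − 5)ℏ ≈ 0.4772ℏ.
For m_l = 2: cos θ = 2/√30, θ ≈ 68.58°.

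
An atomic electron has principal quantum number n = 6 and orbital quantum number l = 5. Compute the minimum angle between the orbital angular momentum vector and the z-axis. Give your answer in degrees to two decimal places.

θ_min ≈ 24.09°

|L| = √(l(l+1)) ℏ = √30 ℏ.
The smallest angle corresponds to the largest L_z, i.e. m_l = l = 5, giving L_z = 5ℏ.
cos θ_min = 5/√30, so θ_min ≈ 24.09°.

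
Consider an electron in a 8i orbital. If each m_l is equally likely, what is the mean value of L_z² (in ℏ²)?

⟨L_z²⟩ = 14 ℏ²

For 8i, l = 6.
m_l ∈ {-6, -5, -4, -3, -2, -1, 0, 1, 2, 3, 4, 5, 6}.
⟨L_z²⟩ = ℏ²·l(l+1)/3 = 14ℏ².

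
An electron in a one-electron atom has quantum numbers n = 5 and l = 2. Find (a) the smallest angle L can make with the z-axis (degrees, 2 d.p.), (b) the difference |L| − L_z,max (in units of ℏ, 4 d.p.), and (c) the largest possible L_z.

θ_min ≈ 35.26°; |L|−L_z,max ≈ 0.4495ℏ; L_z,max = 2ℏ

cos θ_min = 2/√6, so θ_min ≈ 35.26°.
|L| − L_z,max = (√6 − 2)ℏ ≈ 0.4495ℏ.
L_z,max = lℏ = 2ℏ.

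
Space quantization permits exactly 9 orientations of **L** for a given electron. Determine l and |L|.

9 = 2l + 1, so l = (9−1)/2 = 4.
Then |L| = √(l(l+1)) ℏ = 2√5 ℏ.

l = 4, |L| = 2√5 ℏ ≈ 4.472ℏ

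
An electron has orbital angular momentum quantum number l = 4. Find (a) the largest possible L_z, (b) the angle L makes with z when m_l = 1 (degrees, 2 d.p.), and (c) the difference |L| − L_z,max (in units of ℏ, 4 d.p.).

L_z,max = 4ℏ; θ(m_l=1) ≈ 77.08°; |L|−L_z,max ≈ 0.4721ℏ

L_z,max = lℏ = 4ℏ.
For m_l = 1: cos θ = 1/√20, θ ≈ 77.08°.
|L| − L_z,max = (2√5 − 4)ℏ ≈ 0.4721ℏ.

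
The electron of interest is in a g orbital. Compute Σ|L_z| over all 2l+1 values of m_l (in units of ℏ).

For a g orbital, l = 4.
m_l runs from −4 to 4, i.e. {-4, -3, -2, -1, 0, 1, 2, 3, 4}.
Σ|m_l| = 2(1+2+…+4) = 20.

Σ|L_z| = 20 ℏ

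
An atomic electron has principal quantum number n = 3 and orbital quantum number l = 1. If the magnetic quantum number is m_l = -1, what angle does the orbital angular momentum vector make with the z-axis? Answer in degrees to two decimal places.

θ ≈ 135.00°

|L|² = l(l+1)ℏ² = 2ℏ², so |L| = √2 ℏ.
L_z = m_l ℏ = −1ℏ.
cos θ = L_z/|L| = -1/√2, so θ ≈ 135.00°.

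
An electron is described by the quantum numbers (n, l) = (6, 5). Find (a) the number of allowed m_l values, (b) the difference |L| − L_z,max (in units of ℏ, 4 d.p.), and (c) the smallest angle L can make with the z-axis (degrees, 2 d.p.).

There are 2l+1 = 11 values of m_l.
|L| − L_z,max = (√30 − 5)ℏ ≈ 0.4772ℏ.
cos θ_min = 5/√30, so θ_min ≈ 24.09°.

11 values; |L|−L_z,max ≈ 0.4772ℏ; θ_min ≈ 24.09°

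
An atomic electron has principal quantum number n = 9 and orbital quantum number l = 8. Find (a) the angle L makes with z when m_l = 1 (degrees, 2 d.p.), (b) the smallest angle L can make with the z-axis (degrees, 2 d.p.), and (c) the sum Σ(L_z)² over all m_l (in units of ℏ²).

For m_l = 1: cos θ = 1/√72, θ ≈ 83.23°.
cos θ_min = 8/√72, so θ_min ≈ 19.47°.
Σ m_l² = 408, so Σ(L_z)² = 408 ℏ².

θ(m_l=1) ≈ 83.23°; θ_min ≈ 19.47°; Σ(L_z)² = 408 ℏ²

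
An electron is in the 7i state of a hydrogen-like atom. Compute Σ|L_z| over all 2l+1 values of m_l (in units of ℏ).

Σ|L_z| = 42 ℏ

The 7i subshell has l = 6.
m_l ∈ {-6, -5, -4, -3, -2, -1, 0, 1, 2, 3, 4, 5, 6}.
Σ|m_l| = l(l+1) = 42.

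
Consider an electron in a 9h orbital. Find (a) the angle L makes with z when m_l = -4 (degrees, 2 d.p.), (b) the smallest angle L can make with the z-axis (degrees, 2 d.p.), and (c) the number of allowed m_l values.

9h means n = 9, l = 5.
For m_l = -4: cos θ = -4/√30, θ ≈ 136.91°.
cos θ_min = 5/√30, so θ_min ≈ 24.09°.
There are 2l+1 = 11 values of m_l.

θ(m_l=-4) ≈ 136.91°; θ_min ≈ 24.09°; 11 values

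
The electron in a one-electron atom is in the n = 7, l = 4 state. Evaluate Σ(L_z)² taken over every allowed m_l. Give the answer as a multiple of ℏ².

The allowed m_l values are -4, -3, -2, -1, 0, 1, 2, 3, 4.
Σ m_l² = 2·(1 + 4 + 9 + 16) = 60.

Σ(L_z)² = 60 ℏ²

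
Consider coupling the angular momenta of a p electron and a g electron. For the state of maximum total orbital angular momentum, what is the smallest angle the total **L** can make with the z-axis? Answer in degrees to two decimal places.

θ_min ≈ 24.09°

By the triangle rule, |l₁ − l₂| ≤ L ≤ l₁ + l₂.
So L can be 3, 4, 5.
The maximum is L = 5, with |L_tot| = ℏ√(5·6) = √30 ℏ.
The minimum angle with z is arccos(5/√30) ≈ 24.09°.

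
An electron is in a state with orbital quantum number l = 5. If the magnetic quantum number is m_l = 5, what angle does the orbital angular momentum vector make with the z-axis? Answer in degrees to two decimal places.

θ ≈ 24.09°

|L|² = l(l+1)ℏ² = 30ℏ², so |L| = √30 ℏ.
L_z = m_l ℏ = 5ℏ.
cos θ = L_z/|L| = 5/√30, so θ ≈ 24.09°.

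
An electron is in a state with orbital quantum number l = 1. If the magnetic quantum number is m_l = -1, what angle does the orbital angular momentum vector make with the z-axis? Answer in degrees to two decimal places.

|L|² = l(l+1)ℏ² = 2ℏ², so |L| = √2 ℏ.
L_z = m_l ℏ = −1ℏ.
cos θ = L_z/|L| = -1/√2, so θ ≈ 135.00°.

θ ≈ 135.00°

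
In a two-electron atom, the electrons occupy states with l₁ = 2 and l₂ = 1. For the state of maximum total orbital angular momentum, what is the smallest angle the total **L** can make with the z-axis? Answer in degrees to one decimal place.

The total orbital quantum number L ranges from |l₁ − l₂| to l₁ + l₂ in integer steps.
Allowed values: L = 1, 2, 3.
The maximum is L = 3, with |L_tot| = ℏ√(3·4) = 2√3 ℏ.
The minimum angle with z is arccos(3/√12) ≈ 30.0°.

θ_min ≈ 30.0°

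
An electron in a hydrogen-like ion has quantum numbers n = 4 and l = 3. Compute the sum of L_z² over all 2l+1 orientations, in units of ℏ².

m_l runs from −3 to 3, i.e. {-3, -2, -1, 0, 1, 2, 3}.
Σ m_l² = l(l+1)(2l+1)/3 = 3·4·7/3 = 28.

Σ(L_z)² = 28 ℏ²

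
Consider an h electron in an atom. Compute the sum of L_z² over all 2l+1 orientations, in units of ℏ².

Σ(L_z)² = 110 ℏ²

For an h orbital, l = 5.
The allowed m_l values are -5, -4, -3, -2, -1, 0, 1, 2, 3, 4, 5.
Σ m_l² = 2·(1 + 4 + 9 + 16 + 25) = 110.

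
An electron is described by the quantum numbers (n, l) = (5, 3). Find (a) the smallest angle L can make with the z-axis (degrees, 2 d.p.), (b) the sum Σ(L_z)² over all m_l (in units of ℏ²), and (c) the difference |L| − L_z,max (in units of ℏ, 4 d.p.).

cos θ_min = 3/√12, so θ_min ≈ 30.00°.
Σ m_l² = 28, so Σ(L_z)² = 28 ℏ².
|L| − L_z,max = (2√3 − 3)ℏ ≈ 0.4641ℏ.

θ_min ≈ 30.00°; Σ(L_z)² = 28 ℏ²; |L|−L_z,max ≈ 0.4641ℏ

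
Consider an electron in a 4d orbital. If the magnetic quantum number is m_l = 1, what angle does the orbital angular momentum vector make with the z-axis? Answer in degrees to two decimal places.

θ ≈ 65.91°

The 4d subshell has l = 2.
|L| = ℏ√(l(l+1)) = √6 ℏ.
L_z = m_l ℏ = 1ℏ.
cos θ = L_z/|L| = 1/√6, so θ ≈ 65.91°.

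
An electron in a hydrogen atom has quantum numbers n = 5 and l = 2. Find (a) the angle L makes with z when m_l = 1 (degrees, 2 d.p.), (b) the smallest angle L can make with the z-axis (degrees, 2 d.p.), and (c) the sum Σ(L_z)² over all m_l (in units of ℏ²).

For m_l = 1: cos θ = 1/√6, θ ≈ 65.91°.
cos θ_min = 2/√6, so θ_min ≈ 35.26°.
Σ m_l² = 10, so Σ(L_z)² = 10 ℏ².

θ(m_l=1) ≈ 65.91°; θ_min ≈ 35.26°; Σ(L_z)² = 10 ℏ²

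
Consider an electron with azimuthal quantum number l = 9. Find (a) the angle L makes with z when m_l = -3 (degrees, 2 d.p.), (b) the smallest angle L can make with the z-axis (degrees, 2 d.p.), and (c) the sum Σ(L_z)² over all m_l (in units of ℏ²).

For m_l = -3: cos θ = -3/√90, θ ≈ 108.43°.
cos θ_min = 9/√90, so θ_min ≈ 18.43°.
Σ m_l² = 570, so Σ(L_z)² = 570 ℏ².

θ(m_l=-3) ≈ 108.43°; θ_min ≈ 18.43°; Σ(L_z)² = 570 ℏ²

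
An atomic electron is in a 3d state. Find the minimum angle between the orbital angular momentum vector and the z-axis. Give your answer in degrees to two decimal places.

The 3d subshell has l = 2.
|L| = √(l(l+1)) ℏ = √6 ℏ.
The smallest angle corresponds to the largest L_z, i.e. m_l = l = 2, giving L_z = 2ℏ.
cos θ_min = 2/√6, so θ_min ≈ 35.26°.

θ_min ≈ 35.26°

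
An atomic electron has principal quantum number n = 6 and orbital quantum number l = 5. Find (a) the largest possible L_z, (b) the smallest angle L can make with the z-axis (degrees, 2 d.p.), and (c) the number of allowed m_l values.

L_z,max = lℏ = 5ℏ.
cos θ_min = 5/√30, so θ_min ≈ 24.09°.
There are 2l+1 = 11 values of m_l.

L_z,max = 5ℏ; θ_min ≈ 24.09°; 11 values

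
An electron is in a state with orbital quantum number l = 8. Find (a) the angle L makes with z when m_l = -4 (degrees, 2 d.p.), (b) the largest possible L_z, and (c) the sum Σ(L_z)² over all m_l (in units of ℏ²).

θ(m_l=-4) ≈ 118.13°; L_z,max = 8ℏ; Σ(L_z)² = 408 ℏ²

For m_l = -4: cos θ = -4/√72, θ ≈ 118.13°.
L_z,max = lℏ = 8ℏ.
Σ m_l² = 408, so Σ(L_z)² = 408 ℏ².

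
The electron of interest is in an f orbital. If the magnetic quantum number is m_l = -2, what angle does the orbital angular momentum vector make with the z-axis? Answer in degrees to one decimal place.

F corresponds to l = 3.
|L| = √(l(l+1)) ℏ = 2√3 ℏ.
L_z = m_l ℏ = −2ℏ.
cos θ = L_z/|L| = -2/√12, so θ ≈ 125.3°.

θ ≈ 125.3°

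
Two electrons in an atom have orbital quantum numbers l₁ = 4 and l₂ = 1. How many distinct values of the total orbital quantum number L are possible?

The total orbital quantum number L ranges from |l₁ − l₂| to l₁ + l₂ in integer steps.
L ∈ {3, 4, 5}.
That is 3 values.

3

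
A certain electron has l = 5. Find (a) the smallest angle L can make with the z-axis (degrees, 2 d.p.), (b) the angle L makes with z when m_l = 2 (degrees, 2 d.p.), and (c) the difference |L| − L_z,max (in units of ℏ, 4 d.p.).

cos θ_min = 5/√30, so θ_min ≈ 24.09°.
For m_l = 2: cos θ = 2/√30, θ ≈ 68.58°.
|L| − L_z,max = (√30 − 5)ℏ ≈ 0.4772ℏ.

θ_min ≈ 24.09°; θ(m_l=2) ≈ 68.58°; |L|−L_z,max ≈ 0.4772ℏ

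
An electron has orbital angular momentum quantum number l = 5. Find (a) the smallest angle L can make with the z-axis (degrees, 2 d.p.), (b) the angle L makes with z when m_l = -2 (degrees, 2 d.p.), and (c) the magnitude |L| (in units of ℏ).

cos θ_min = 5/√30, so θ_min ≈ 24.09°.
For m_l = -2: cos θ = -2/√30, θ ≈ 111.42°.
|L| = ℏ√(5·6) = √30 ℏ ≈ 5.477ℏ.

θ_min ≈ 24.09°; θ(m_l=-2) ≈ 111.42°; |L| = √30 ℏ ≈ 5.477ℏ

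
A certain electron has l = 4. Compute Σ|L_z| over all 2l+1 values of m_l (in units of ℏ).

Σ|L_z| = 20 ℏ

The allowed m_l values are -4, -3, -2, -1, 0, 1, 2, 3, 4.
Σ|m_l| = 2·4(4+1)/2 = 20.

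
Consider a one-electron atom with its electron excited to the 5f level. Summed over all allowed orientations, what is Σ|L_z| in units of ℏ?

The 5f level has l = 3.
m_l runs from −3 to 3, i.e. {-3, -2, -1, 0, 1, 2, 3}.
Σ|m_l| = l(l+1) = 12.

Σ|L_z| = 12 ℏ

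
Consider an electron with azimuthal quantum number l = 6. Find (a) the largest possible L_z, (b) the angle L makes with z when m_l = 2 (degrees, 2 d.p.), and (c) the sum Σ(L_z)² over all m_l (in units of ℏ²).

L_z,max = lℏ = 6ℏ.
For m_l = 2: cos θ = 2/√42, θ ≈ 72.02°.
Σ m_l² = 182, so Σ(L_z)² = 182 ℏ².

L_z,max = 6ℏ; θ(m_l=2) ≈ 72.02°; Σ(L_z)² = 182 ℏ²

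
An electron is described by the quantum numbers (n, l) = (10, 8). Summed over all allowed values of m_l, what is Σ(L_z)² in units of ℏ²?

m_l ∈ {-8, -7, -6, -5, -4, -3, -2, -1, 0, 1, 2, 3, 4, 5, 6, 7, 8}.
Σ m_l² = l(l+1)(2l+1)/3 = 8·9·17/3 = 408.

Σ(L_z)² = 408 ℏ²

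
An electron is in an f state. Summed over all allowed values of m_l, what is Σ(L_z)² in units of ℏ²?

The letter f corresponds to l = 3.
m_l runs from −3 to 3, i.e. {-3, -2, -1, 0, 1, 2, 3}.
Summing m² from −3 to 3: Σ m_l² = 28.

Σ(L_z)² = 28 ℏ²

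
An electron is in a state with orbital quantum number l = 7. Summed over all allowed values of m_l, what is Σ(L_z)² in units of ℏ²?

m_l ∈ {-7, -6, -5, -4, -3, -2, -1, 0, 1, 2, 3, 4, 5, 6, 7}.
Σ m_l² = 2·(1 + 4 + 9 + 16 + 25 + 36 + 49) = 280.

Σ(L_z)² = 280 ℏ²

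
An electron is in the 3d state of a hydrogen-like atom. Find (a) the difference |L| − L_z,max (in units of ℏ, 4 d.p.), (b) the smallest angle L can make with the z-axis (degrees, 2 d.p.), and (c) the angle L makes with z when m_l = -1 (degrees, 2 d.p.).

|L|−L_z,max ≈ 0.4495ℏ; θ_min ≈ 35.26°; θ(m_l=-1) ≈ 114.09°

3d means n = 3, l = 2.
|L| − L_z,max = (√6 − 2)ℏ ≈ 0.4495ℏ.
cos θ_min = 2/√6, so θ_min ≈ 35.26°.
For m_l = -1: cos θ = -1/√6, θ ≈ 114.09°.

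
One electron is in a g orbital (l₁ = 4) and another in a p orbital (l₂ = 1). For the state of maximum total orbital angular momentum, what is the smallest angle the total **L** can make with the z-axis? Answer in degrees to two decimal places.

θ_min ≈ 24.09°

By the triangle rule, |l₁ − l₂| ≤ L ≤ l₁ + l₂.
L ∈ {3, 4, 5}.
The maximum is L = 5, with |L_tot| = ℏ√(5·6) = √30 ℏ.
The minimum angle with z is arccos(5/√30) ≈ 24.09°.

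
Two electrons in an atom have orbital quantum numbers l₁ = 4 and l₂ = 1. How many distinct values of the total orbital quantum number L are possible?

3

By the triangle rule, |l₁ − l₂| ≤ L ≤ l₁ + l₂.
Allowed values: L = 3, 4, 5.
That is 3 values.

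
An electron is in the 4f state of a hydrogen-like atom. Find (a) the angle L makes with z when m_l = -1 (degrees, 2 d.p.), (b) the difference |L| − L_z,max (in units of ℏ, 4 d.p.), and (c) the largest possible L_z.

θ(m_l=-1) ≈ 106.78°; |L|−L_z,max ≈ 0.4641ℏ; L_z,max = 3ℏ

The 4f subshell has l = 3.
For m_l = -1: cos θ = -1/√12, θ ≈ 106.78°.
|L| − L_z,max = (2√3 − 3)ℏ ≈ 0.4641ℏ.
L_z,max = lℏ = 3ℏ.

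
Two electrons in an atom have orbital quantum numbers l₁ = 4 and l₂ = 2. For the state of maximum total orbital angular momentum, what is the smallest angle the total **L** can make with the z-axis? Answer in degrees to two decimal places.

θ_min ≈ 22.21°

L runs from |4 − 2| = 2 to 4 + 2 = 6.
So L can be 2, 3, 4, 5, 6.
The maximum is L = 6, with |L_tot| = ℏ√(6·7) = √42 ℏ.
The minimum angle with z is arccos(6/√42) ≈ 22.21°.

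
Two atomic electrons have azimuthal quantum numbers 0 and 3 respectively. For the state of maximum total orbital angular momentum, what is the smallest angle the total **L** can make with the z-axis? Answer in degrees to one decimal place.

The total orbital quantum number L ranges from |l₁ − l₂| to l₁ + l₂ in integer steps.
L ∈ {3}.
The maximum is L = 3, with |L_tot| = ℏ√(3·4) = 2√3 ℏ.
The minimum angle with z is arccos(3/√12) ≈ 30.0°.

θ_min ≈ 30.0°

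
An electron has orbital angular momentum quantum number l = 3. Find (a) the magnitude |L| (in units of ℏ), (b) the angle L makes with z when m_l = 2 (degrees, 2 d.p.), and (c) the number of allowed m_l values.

|L| = ℏ√(3·4) = 2√3 ℏ ≈ 3.464ℏ.
For m_l = 2: cos θ = 2/√12, θ ≈ 54.74°.
There are 2l+1 = 7 values of m_l.

|L| = 2√3 ℏ ≈ 3.464ℏ; θ(m_l=2) ≈ 54.74°; 7 values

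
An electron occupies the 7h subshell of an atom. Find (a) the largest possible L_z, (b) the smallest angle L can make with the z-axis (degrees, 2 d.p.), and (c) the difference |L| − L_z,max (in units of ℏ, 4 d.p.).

7h means n = 7, l = 5.
L_z,max = lℏ = 5ℏ.
cos θ_min = 5/√30, so θ_min ≈ 24.09°.
|L| − L_z,max = (√30 − 5)ℏ ≈ 0.4772ℏ.

L_z,max = 5ℏ; θ_min ≈ 24.09°; |L|−L_z,max ≈ 0.4772ℏ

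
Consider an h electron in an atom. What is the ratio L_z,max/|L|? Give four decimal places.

For an h orbital, l = 5.
|L| = √30 ℏ ≈ 5.4772ℏ, while L_z,max = lℏ = 5ℏ.
L_z,max/|L| = 5/√30 = 0.9129.

L_z,max/|L| = 0.9129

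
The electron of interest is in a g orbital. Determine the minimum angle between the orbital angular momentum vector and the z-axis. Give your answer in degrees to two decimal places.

A g state has l = 4.
|L| = ℏ√(l(l+1)) = 2√5 ℏ.
The smallest angle corresponds to the largest L_z, i.e. m_l = l = 4, giving L_z = 4ℏ.
cos θ_min = 4/√20, so θ_min ≈ 26.57°.

θ_min ≈ 26.57°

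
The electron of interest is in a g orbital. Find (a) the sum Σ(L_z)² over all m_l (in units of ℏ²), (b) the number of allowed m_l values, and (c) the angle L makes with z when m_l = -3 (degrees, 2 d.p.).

Σ(L_z)² = 60 ℏ²; 9 values; θ(m_l=-3) ≈ 132.13°

The letter g corresponds to l = 4.
Σ m_l² = 60, so Σ(L_z)² = 60 ℏ².
There are 2l+1 = 9 values of m_l.
For m_l = -3: cos θ = -3/√20, θ ≈ 132.13°.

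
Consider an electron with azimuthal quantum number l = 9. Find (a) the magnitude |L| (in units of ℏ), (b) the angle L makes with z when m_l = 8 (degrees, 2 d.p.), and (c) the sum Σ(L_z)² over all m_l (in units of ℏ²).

|L| = ℏ√(9·10) = 3√10 ℏ ≈ 9.487ℏ.
For m_l = 8: cos θ = 8/√90, θ ≈ 32.51°.
Σ m_l² = 570, so Σ(L_z)² = 570 ℏ².

|L| = 3√10 ℏ ≈ 9.487ℏ; θ(m_l=8) ≈ 32.51°; Σ(L_z)² = 570 ℏ²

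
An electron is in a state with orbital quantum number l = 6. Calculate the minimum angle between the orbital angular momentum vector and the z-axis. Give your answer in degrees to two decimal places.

θ_min ≈ 22.21°

|L|² = l(l+1)ℏ² = 42ℏ², so |L| = √42 ℏ.
The smallest angle corresponds to the largest L_z, i.e. m_l = l = 6, giving L_z = 6ℏ.
cos θ_min = 6/√42, so θ_min ≈ 22.21°.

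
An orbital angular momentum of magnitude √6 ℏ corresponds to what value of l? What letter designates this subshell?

Since |L|² = l(l+1)ℏ², l(l+1) = 6.
The positive root is l = 2.

l = 2 (d orbital)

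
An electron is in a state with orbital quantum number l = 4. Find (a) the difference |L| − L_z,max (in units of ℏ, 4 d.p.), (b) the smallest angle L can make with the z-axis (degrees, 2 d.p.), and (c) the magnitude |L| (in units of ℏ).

|L|−L_z,max ≈ 0.4721ℏ; θ_min ≈ 26.57°; |L| = 2√5 ℏ ≈ 4.472ℏ

|L| − L_z,max = (2√5 − 4)ℏ ≈ 0.4721ℏ.
cos θ_min = 4/√20, so θ_min ≈ 26.57°.
|L| = ℏ√(4·5) = 2√5 ℏ ≈ 4.472ℏ.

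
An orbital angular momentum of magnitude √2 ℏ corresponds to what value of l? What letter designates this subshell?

(|L|/ℏ)² = l(l+1) = 2.
Solving: l = 1.

l = 1 (p orbital)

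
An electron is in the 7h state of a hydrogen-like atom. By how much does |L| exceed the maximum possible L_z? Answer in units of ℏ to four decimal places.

|L| − L_z,max ≈ 0.4772ℏ

The 7h subshell has l = 5.
|L| = √30 ℏ ≈ 5.4772ℏ, while L_z,max = lℏ = 5ℏ.
The difference is (√30 − 5)ℏ ≈ 0.4772ℏ.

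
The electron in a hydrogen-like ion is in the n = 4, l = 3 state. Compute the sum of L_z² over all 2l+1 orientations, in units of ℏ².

Σ(L_z)² = 28 ℏ²

m_l ∈ {-3, -2, -1, 0, 1, 2, 3}.
Σ m_l² = l(l+1)(2l+1)/3 = 3·4·7/3 = 28.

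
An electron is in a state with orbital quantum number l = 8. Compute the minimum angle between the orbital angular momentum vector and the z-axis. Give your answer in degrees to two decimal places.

θ_min ≈ 19.47°

|L| = √(l(l+1)) ℏ = 6√2 ℏ.
The smallest angle corresponds to the largest L_z, i.e. m_l = l = 8, giving L_z = 8ℏ.
cos θ_min = 8/√72, so θ_min ≈ 19.47°.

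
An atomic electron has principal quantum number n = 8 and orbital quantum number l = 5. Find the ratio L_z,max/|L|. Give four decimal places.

|L| = √30 ℏ ≈ 5.4772ℏ, while L_z,max = lℏ = 5ℏ.
L_z,max/|L| = 5/√30 = 0.9129.

L_z,max/|L| = 0.9129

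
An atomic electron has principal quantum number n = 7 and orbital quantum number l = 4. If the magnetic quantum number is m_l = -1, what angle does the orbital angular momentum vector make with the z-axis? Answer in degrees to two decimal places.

|L| = ℏ√(l(l+1)) = 2√5 ℏ.
L_z = m_l ℏ = −1ℏ.
cos θ = L_z/|L| = -1/√20, so θ ≈ 102.92°.

θ ≈ 102.92°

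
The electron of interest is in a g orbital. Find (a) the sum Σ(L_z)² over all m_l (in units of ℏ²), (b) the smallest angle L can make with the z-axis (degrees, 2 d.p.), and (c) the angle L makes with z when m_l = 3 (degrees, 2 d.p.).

Σ(L_z)² = 60 ℏ²; θ_min ≈ 26.57°; θ(m_l=3) ≈ 47.87°

For a g orbital, l = 4.
Σ m_l² = 60, so Σ(L_z)² = 60 ℏ².
cos θ_min = 4/√20, so θ_min ≈ 26.57°.
For m_l = 3: cos θ = 3/√20, θ ≈ 47.87°.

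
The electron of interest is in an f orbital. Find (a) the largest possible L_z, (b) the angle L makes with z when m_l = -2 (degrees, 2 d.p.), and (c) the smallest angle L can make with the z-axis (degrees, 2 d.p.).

F corresponds to l = 3.
L_z,max = lℏ = 3ℏ.
For m_l = -2: cos θ = -2/√12, θ ≈ 125.26°.
cos θ_min = 3/√12, so θ_min ≈ 30.00°.

L_z,max = 3ℏ; θ(m_l=-2) ≈ 125.26°; θ_min ≈ 30.00°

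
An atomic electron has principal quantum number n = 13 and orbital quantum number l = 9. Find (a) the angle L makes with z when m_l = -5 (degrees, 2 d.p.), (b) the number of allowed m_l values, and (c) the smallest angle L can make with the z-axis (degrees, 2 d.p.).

θ(m_l=-5) ≈ 121.81°; 19 values; θ_min ≈ 18.43°

For m_l = -5: cos θ = -5/√90, θ ≈ 121.81°.
There are 2l+1 = 19 values of m_l.
cos θ_min = 9/√90, so θ_min ≈ 18.43°.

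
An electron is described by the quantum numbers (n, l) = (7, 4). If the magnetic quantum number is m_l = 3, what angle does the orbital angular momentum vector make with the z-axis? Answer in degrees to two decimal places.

|L| = √(l(l+1)) ℏ = 2√5 ℏ.
L_z = m_l ℏ = 3ℏ.
cos θ = L_z/|L| = 3/√20, so θ ≈ 47.87°.

θ ≈ 47.87°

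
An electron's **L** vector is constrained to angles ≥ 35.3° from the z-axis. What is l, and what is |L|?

At minimum angle, m_l = l, so cos θ = l/√(l(l+1)); cos²θ = l/(l+1) = 0.6661.
Solving: l = 2.
Then |L| = ℏ√(2·3) = √6 ℏ.

l = 2, |L| = √6 ℏ ≈ 2.449ℏ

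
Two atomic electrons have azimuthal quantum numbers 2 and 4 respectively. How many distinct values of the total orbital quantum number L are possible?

5

The total orbital quantum number L ranges from |l₁ − l₂| to l₁ + l₂ in integer steps.
So L can be 2, 3, 4, 5, 6.
That is 5 values.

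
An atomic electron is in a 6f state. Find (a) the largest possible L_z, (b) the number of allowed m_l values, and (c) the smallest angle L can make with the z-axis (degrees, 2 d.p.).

For 6f, l = 3.
L_z,max = lℏ = 3ℏ.
There are 2l+1 = 7 values of m_l.
cos θ_min = 3/√12, so θ_min ≈ 30.00°.

L_z,max = 3ℏ; 7 values; θ_min ≈ 30.00°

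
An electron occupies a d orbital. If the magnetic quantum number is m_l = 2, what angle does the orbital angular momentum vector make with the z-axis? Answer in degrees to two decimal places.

θ ≈ 35.26°

The letter d corresponds to l = 2.
|L| = ℏ√(l(l+1)) = √6 ℏ.
L_z = m_l ℏ = 2ℏ.
cos θ = L_z/|L| = 2/√6, so θ ≈ 35.26°.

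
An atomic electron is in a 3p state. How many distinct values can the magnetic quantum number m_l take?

For 3p, l = 1.
The number of m_l values is 2l + 1 = 2·1 + 1 = 3.

3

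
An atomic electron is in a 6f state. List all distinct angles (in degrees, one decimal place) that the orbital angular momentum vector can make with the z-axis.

θ ∈ {30.0°, 54.7°, 73.2°, 90.0°, 106.8°, 125.3°, 150.0°}

6f means n = 6, l = 3.
|L|² = l(l+1)ℏ² = 12ℏ², so |L| = 2√3 ℏ.
cos θ = m_l/√12 for each m_l ∈ {-3, -2, -1, 0, 1, 2, 3}.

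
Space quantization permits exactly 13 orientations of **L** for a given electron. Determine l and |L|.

l = 6, |L| = √42 ℏ ≈ 6.481ℏ

13 = 2l + 1, so l = (13−1)/2 = 6.
Then |L| = √(l(l+1)) ℏ = √42 ℏ.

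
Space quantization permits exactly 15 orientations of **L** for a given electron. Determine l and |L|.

l = 7, |L| = 2√14 ℏ ≈ 7.483ℏ

15 = 2l + 1, so l = (15−1)/2 = 7.
Then |L| = √(l(l+1)) ℏ = 2√14 ℏ.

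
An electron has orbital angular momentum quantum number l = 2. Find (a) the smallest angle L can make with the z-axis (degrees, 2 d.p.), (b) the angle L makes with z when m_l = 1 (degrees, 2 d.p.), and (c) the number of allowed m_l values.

cos θ_min = 2/√6, so θ_min ≈ 35.26°.
For m_l = 1: cos θ = 1/√6, θ ≈ 65.91°.
There are 2l+1 = 5 values of m_l.

θ_min ≈ 35.26°; θ(m_l=1) ≈ 65.91°; 5 values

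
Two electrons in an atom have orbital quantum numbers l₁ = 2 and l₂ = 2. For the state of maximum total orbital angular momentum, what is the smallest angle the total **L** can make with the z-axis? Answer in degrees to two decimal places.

Angular momentum addition gives L = |l₁ − l₂|, …, l₁ + l₂.
Allowed values: L = 0, 1, 2, 3, 4.
The maximum is L = 4, with |L_tot| = ℏ√(4·5) = 2√5 ℏ.
The minimum angle with z is arccos(4/√20) ≈ 26.57°.

θ_min ≈ 26.57°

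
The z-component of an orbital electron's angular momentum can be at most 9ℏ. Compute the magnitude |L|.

The maximum L_z equals lℏ, giving l = 9.
Then |L| = ℏ√(9·10) = 3√10 ℏ.

|L| = 3√10 ℏ ≈ 9.487ℏ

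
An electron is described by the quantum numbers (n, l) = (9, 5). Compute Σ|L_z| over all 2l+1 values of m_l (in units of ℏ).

Σ|L_z| = 30 ℏ

m_l ∈ {-5, -4, -3, -2, -1, 0, 1, 2, 3, 4, 5}.
Σ|m_l| = l(l+1) = 30.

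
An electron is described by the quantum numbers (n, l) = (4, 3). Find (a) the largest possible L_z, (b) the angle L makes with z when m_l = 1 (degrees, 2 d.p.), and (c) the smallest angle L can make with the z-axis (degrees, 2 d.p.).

L_z,max = 3ℏ; θ(m_l=1) ≈ 73.22°; θ_min ≈ 30.00°

L_z,max = lℏ = 3ℏ.
For m_l = 1: cos θ = 1/√12, θ ≈ 73.22°.
cos θ_min = 3/√12, so θ_min ≈ 30.00°.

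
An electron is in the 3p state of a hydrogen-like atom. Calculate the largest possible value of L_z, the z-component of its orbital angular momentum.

L_z,max = 1ℏ

3p means n = 3, l = 1.
L_z = m_l ℏ with m_l ∈ {−1, …, 1}; the maximum is m_l = 1.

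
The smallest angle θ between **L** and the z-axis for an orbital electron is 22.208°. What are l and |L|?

cos²θ_min = l/(l+1) = 0.8571.
l = cos²θ/sin²θ ≈ 6.
Then |L| = ℏ√(6·7) = √42 ℏ.

l = 6, |L| = √42 ℏ ≈ 6.481ℏ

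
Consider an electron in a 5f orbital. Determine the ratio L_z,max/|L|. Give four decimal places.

L_z,max/|L| = 0.8660

5f means n = 5, l = 3.
|L| = 2√3 ℏ ≈ 3.4641ℏ, while L_z,max = lℏ = 3ℏ.
L_z,max/|L| = 3/√12 = 0.8660.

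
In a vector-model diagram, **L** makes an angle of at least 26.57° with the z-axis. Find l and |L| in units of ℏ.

At minimum angle, m_l = l, so cos θ = l/√(l(l+1)); cos²θ = l/(l+1) = 0.7999.
Solving: l = 4.
Then |L| = ℏ√(4·5) = 2√5 ℏ.

l = 4, |L| = 2√5 ℏ ≈ 4.472ℏ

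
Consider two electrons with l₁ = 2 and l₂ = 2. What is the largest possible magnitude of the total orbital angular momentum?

The total orbital quantum number L ranges from |l₁ − l₂| to l₁ + l₂ in integer steps.
Allowed values: L = 0, 1, 2, 3, 4.
The largest magnitude corresponds to L = 4: |L_tot| = ℏ√(4·5) = 2√5 ℏ.

|L_tot|_max = 2√5 ℏ ≈ 4.472ℏ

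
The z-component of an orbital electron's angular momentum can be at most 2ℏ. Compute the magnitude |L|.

The maximum L_z equals lℏ, giving l = 2.
Then |L| = ℏ√(2·3) = √6 ℏ.

|L| = √6 ℏ ≈ 2.449ℏ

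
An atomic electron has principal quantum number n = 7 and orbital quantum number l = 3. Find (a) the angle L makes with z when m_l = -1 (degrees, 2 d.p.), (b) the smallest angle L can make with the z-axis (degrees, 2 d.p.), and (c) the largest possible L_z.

For m_l = -1: cos θ = -1/√12, θ ≈ 106.78°.
cos θ_min = 3/√12, so θ_min ≈ 30.00°.
L_z,max = lℏ = 3ℏ.

θ(m_l=-1) ≈ 106.78°; θ_min ≈ 30.00°; L_z,max = 3ℏ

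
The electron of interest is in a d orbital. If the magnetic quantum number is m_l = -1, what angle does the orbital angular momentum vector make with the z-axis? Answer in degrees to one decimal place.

A d state has l = 2.
|L| = ℏ√(l(l+1)) = √6 ℏ.
L_z = m_l ℏ = −1ℏ.
cos θ = L_z/|L| = -1/√6, so θ ≈ 114.1°.

θ ≈ 114.1°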